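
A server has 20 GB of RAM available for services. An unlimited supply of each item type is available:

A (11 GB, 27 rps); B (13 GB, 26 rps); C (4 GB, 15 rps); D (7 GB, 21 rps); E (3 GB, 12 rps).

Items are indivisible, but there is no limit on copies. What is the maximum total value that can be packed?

78 rps

Best value-per-unit is E at 12/3; filling with it alone gives 6×12 = 72.
Optimal mix: 2×C + 4×E → memory 20, value 78.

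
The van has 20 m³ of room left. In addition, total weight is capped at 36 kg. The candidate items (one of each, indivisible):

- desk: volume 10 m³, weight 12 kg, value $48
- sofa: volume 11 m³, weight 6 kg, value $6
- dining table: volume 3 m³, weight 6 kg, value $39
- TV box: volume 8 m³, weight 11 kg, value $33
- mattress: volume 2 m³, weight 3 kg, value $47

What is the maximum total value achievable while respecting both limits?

$134

Feasible sets respecting both limits:
- desk+dining table+mattress: volume 15, weight 21, value 134
- desk+TV box+mattress: volume 20, weight 26, value 128
- dining table+TV box+mattress: volume 13, weight 20, value 119
Best: $134.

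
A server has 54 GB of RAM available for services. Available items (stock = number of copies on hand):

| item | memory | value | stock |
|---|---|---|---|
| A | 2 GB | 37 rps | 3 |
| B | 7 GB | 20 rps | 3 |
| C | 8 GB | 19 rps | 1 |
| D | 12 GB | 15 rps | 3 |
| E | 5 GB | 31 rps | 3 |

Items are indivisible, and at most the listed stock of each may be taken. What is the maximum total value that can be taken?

283 rps

Best selections within memory 54 and stock limits:
- 3×A + 3×B + 1×C + 3×E: memory 50, value 283
- 3×A + 3×B + 1×D + 3×E: memory 54, value 279
- 3×A + 3×B + 3×E: memory 42, value 264
- 3×A + 2×B + 1×C + 3×E: memory 43, value 263
Best: 283 rps.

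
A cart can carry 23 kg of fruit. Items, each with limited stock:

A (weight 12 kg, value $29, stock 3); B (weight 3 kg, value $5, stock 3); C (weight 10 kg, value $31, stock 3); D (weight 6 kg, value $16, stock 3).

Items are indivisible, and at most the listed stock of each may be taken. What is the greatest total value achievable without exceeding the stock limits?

Top feasible selections:
- 1×B + 2×C: weight 23, value 67
- 1×C + 2×D: weight 22, value 63
Best: $67.

$67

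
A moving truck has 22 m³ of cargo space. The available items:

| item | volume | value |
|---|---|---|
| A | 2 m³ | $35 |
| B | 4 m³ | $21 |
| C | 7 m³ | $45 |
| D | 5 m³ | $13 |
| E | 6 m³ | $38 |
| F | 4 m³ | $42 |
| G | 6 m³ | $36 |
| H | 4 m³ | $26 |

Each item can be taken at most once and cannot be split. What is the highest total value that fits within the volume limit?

$177

Check high-value combinations within 22 m³:
- A+E+F+G+H: volume 2+6+4+6+4=22, value 35+38+42+36+26=177
- A+B+E+F+G: volume 2+4+6+4+6=22, value 35+21+38+42+36=172
- A+B+C+F+H: volume 2+4+7+4+4=21, value 35+21+45+42+26=169
Best: $177.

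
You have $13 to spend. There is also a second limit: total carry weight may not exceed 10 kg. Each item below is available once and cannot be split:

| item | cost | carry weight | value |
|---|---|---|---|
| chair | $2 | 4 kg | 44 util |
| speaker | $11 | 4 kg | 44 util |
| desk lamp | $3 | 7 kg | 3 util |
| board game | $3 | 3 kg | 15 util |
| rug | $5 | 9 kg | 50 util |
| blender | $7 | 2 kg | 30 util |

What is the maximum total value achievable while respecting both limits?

Feasible sets respecting both limits:
- chair+board game+blender: cost 12, carry weight 9, value 89
- chair+speaker: cost 13, carry weight 8, value 88
- chair+blender: cost 9, carry weight 6, value 74
- chair+board game: cost 5, carry weight 7, value 59
Best: 89 util.

89 util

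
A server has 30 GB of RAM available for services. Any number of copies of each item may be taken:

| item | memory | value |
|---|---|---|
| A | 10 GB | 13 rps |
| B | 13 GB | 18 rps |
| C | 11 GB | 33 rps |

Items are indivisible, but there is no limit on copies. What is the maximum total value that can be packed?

66 rps

Best value-per-unit is C at 33/11, and filling with it alone uses memory 2×11=22. No mix of the others beats 2×33 = 66.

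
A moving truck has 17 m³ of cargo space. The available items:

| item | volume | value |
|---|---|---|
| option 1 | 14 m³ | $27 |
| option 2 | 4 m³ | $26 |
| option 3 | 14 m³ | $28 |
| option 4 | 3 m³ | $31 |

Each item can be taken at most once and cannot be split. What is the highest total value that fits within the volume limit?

This is a 0/1 knapsack; check combinations near the capacity.
- option 3+option 4: volume 14+3=17, value 28+31=59
- option 1+option 4: volume 14+3=17, value 27+31=58
- option 2+option 4: volume 4+3=7, value 26+31=57
Best: $59.

$59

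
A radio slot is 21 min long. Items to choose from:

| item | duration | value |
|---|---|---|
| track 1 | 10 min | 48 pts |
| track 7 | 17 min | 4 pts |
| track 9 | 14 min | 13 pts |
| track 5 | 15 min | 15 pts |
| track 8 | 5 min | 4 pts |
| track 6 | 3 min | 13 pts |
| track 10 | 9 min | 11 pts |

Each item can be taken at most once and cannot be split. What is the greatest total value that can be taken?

65 pts

Check high-value combinations within 21 min:
- track 1+track 8+track 6: duration 10+5+3=18, value 48+4+13=65
- track 1+track 6: duration 10+3=13, value 48+13=61
- track 1+track 10: duration 10+9=19, value 48+11=59
- track 1+track 8: duration 10+5=15, value 48+4=52
Best: 65 pts.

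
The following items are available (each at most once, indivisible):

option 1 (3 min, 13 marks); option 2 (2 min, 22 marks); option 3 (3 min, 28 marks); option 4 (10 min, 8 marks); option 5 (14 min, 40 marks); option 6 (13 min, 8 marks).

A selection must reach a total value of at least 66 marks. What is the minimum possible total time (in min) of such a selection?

17

Subsets with value ≥ 66, sorted by total time:
- option 3+option 5: time 17, value 68
- option 1+option 2+option 3+option 4: time 18, value 71
- option 2+option 3+option 5: time 19, value 90
- option 1+option 2+option 5: time 19, value 75
Minimum time: 17 min.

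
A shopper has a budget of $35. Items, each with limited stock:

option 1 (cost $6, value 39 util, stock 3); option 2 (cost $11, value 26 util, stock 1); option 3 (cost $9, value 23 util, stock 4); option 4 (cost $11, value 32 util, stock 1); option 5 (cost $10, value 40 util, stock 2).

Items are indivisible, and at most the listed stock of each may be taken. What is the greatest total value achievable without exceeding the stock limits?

158 util

Best selections within cost 35 and stock limits:
- 2×option 1 + 2×option 5: cost 32, value 158
- 3×option 1 + 1×option 5: cost 28, value 157
- 2×option 1 + 1×option 4 + 1×option 5: cost 33, value 150
Best: 158 util.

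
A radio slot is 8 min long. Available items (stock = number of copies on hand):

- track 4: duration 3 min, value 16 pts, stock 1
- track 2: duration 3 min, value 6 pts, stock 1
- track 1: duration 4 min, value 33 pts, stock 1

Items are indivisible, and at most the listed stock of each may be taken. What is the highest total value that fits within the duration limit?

Top feasible selections:
- 1×track 4 + 1×track 1: duration 7, value 49
- 1×track 2 + 1×track 1: duration 7, value 39
- 1×track 1: duration 4, value 33
- 1×track 4 + 1×track 2: duration 6, value 22
Best: 49 pts.

49 pts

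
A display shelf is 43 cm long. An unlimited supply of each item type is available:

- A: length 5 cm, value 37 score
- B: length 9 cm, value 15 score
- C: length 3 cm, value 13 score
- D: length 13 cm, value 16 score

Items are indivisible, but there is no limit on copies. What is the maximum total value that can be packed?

309 score

Best value-per-unit is A at 37/5; filling with it alone gives 8×37 = 296.
Optimal mix: 8×A + 1×C → length 43, value 309.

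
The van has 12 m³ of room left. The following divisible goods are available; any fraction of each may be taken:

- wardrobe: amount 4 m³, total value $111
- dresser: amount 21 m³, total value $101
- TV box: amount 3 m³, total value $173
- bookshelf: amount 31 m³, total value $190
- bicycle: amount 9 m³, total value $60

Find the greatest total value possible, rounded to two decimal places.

317.33

Take in order of value per unit:
- TV box (173/3 per unit): all 3 → value 173, running total 173.00
- wardrobe (111/4 per unit): all 4 → value 111, running total 284.00
- bicycle (60/9 per unit): 5 of 9 → value 5×60/9 = 33.3333, running total 317.33
Total 317.33.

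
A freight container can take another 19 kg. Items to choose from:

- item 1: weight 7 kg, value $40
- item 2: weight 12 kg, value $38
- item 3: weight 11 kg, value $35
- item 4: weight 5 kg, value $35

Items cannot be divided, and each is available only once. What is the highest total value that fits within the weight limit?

$78

Check high-value combinations within 19 kg:
- item 1+item 2: weight 7+12=19, value 40+38=78
- item 1+item 4: weight 7+5=12, value 40+35=75
- item 1+item 3: weight 7+11=18, value 40+35=75
Best: $78.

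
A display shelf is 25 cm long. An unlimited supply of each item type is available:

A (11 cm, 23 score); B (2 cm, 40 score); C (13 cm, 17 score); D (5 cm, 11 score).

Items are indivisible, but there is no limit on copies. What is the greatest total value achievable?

Best value-per-unit is B at 40/2, and filling with it alone uses length 12×2=24. No mix of the others beats 12×40 = 480.

480 score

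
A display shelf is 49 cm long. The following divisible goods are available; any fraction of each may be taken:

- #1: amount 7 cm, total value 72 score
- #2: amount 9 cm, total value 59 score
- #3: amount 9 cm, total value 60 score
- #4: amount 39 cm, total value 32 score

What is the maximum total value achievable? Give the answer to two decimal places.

210.69

Take in order of value per unit:
- #1 (72/7 per unit): all 7 → value 72, running total 72.00
- #3 (60/9 per unit): all 9 → value 60, running total 132.00
- #2 (59/9 per unit): all 9 → value 59, running total 191.00
- #4 (32/39 per unit): 24 of 39 → value 24×32/39 = 19.6923, running total 210.69
Total 210.69.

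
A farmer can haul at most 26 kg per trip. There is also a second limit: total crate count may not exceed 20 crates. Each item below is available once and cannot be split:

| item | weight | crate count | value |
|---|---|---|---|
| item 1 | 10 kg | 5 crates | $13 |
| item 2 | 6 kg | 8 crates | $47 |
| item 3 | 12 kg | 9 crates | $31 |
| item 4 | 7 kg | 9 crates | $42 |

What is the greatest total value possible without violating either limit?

$89

Feasible sets respecting both limits:
- item 2+item 4: weight 13, crate count 17, value 89
- item 2+item 3: weight 18, crate count 17, value 78
- item 3+item 4: weight 19, crate count 18, value 73
Best: $89.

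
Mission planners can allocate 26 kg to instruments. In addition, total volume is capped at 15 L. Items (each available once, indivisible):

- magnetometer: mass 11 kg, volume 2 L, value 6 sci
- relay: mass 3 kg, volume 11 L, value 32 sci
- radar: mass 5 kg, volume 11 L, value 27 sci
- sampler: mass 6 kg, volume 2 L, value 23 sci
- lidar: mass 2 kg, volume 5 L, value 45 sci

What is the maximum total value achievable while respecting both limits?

Feasible sets respecting both limits:
- magnetometer+sampler+lidar: mass 19, volume 9, value 74
- sampler+lidar: mass 8, volume 7, value 68
- magnetometer+relay+sampler: mass 20, volume 15, value 61
Best: 74 sci.

74 sci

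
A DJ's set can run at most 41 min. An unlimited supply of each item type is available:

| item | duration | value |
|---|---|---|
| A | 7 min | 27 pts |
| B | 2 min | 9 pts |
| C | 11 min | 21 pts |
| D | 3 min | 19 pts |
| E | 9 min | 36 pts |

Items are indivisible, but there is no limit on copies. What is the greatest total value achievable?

Best value-per-unit is D at 19/3; filling with it alone gives 13×19 = 247.
Optimal mix: 1×B + 13×D → duration 41, value 256.

256 pts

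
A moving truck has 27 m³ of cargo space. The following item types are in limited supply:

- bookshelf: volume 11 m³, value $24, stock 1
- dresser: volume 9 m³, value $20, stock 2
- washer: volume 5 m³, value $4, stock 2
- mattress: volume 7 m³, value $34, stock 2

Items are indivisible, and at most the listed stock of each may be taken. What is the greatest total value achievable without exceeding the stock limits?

$92

Best selections within volume 27 and stock limits:
- 1×bookshelf + 2×mattress: volume 25, value 92
- 1×dresser + 2×mattress: volume 23, value 88
Best: $92.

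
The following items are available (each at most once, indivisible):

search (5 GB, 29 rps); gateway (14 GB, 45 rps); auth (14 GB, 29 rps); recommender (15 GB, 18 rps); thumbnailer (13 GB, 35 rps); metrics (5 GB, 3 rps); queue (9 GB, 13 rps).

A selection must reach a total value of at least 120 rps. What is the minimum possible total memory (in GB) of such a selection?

Subsets with value ≥ 120, sorted by total memory:
- search+gateway+thumbnailer+queue: memory 41, value 122
- search+gateway+auth+thumbnailer: memory 46, value 138
- search+gateway+thumbnailer+metrics+queue: memory 46, value 125
- search+gateway+recommender+thumbnailer: memory 47, value 127
Minimum memory: 41 GB.

41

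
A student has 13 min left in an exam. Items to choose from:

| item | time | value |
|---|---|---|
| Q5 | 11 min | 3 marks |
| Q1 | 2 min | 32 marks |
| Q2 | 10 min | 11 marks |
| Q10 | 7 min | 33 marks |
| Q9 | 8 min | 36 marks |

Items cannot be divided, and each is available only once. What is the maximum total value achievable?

68 marks

Check high-value combinations within 13 min:
- Q1+Q9: time 2+8=10, value 32+36=68
- Q1+Q10: time 2+7=9, value 32+33=65
- Q1+Q2: time 2+10=12, value 32+11=43
- Q9: time 8, value 36
Best: 68 marks.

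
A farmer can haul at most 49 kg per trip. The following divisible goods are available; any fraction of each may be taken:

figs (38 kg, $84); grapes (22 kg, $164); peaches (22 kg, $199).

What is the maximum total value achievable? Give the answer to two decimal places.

Take in order of value per unit:
- peaches (199/22 per unit): all 22 → value 199, running total 199.00
- grapes (164/22 per unit): all 22 → value 164, running total 363.00
- figs (84/38 per unit): 5 of 38 → value 5×84/38 = 11.0526, running total 374.05
Total 374.05.

374.05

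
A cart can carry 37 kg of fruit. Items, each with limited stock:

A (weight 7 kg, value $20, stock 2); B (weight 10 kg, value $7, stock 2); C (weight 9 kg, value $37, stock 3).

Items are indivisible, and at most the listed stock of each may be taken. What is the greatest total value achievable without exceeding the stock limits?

$131

Best selections within weight 37 and stock limits:
- 1×A + 3×C: weight 34, value 131
- 1×B + 3×C: weight 37, value 118
- 2×A + 2×C: weight 32, value 114
Best: $131.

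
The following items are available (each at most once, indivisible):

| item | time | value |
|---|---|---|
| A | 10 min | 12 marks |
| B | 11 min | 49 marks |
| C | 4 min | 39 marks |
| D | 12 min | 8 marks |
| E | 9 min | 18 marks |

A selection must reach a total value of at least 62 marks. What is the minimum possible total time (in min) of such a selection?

15

Subsets with value ≥ 62, sorted by total time:
- B+C: time 15, value 88
- B+E: time 20, value 67
- A+C+E: time 23, value 69
Minimum time: 15 min.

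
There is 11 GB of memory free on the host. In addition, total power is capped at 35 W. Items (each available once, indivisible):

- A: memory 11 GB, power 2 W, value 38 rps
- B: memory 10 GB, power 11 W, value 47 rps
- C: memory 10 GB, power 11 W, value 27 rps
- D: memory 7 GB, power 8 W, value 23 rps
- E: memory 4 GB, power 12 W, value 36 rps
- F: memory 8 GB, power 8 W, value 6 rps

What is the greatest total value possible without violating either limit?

Feasible sets respecting both limits:
- D+E: memory 11, power 20, value 59
- B: memory 10, power 11, value 47
- A: memory 11, power 2, value 38
- E: memory 4, power 12, value 36
Best: 59 rps.

59 rps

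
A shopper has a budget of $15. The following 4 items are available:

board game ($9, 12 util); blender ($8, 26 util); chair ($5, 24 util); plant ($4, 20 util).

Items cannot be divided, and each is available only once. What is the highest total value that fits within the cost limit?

50 util

Check high-value combinations within $15:
- blender+chair: cost 8+5=13, value 26+24=50
- blender+plant: cost 8+4=12, value 26+20=46
- chair+plant: cost 5+4=9, value 24+20=44
- board game+chair: cost 9+5=14, value 12+24=36
Best: 50 util.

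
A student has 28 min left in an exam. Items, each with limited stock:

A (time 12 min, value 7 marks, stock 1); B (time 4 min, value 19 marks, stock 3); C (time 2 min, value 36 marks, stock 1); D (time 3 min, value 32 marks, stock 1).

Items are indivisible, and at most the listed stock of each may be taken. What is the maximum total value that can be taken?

Top feasible selections:
- 3×B + 1×C + 1×D: time 17, value 125
- 1×A + 2×B + 1×C + 1×D: time 25, value 113
Best: 125 marks.

125 marks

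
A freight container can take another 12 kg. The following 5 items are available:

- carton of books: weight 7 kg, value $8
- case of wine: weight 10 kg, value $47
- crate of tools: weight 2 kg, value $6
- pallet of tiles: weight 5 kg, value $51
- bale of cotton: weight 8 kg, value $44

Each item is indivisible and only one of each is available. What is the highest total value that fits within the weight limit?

Check high-value combinations within 12 kg:
- carton of books+pallet of tiles: weight 7+5=12, value 8+51=59
- crate of tools+pallet of tiles: weight 2+5=7, value 6+51=57
- case of wine+crate of tools: weight 10+2=12, value 47+6=53
Best: $59.

$59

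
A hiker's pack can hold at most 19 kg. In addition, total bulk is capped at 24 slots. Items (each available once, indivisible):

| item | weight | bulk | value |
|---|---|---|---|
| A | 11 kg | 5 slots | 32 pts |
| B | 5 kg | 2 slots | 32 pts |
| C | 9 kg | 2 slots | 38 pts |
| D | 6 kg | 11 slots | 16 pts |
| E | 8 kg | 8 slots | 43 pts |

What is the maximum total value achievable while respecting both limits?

Feasible sets respecting both limits:
- B+D+E: weight 19, bulk 21, value 91
- C+E: weight 17, bulk 10, value 81
- A+E: weight 19, bulk 13, value 75
- B+E: weight 13, bulk 10, value 75
Best: 91 pts.

91 pts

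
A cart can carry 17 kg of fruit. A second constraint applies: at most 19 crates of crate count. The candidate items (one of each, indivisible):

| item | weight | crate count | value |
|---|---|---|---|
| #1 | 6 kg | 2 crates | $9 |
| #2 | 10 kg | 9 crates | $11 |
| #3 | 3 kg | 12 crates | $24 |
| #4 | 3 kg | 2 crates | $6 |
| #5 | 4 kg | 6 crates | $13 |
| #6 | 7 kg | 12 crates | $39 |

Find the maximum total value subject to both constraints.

$54

Feasible sets respecting both limits:
- #1+#4+#6: weight 16, crate count 16, value 54
- #5+#6: weight 11, crate count 18, value 52
- #1+#6: weight 13, crate count 14, value 48
- #4+#6: weight 10, crate count 14, value 45
Best: $54.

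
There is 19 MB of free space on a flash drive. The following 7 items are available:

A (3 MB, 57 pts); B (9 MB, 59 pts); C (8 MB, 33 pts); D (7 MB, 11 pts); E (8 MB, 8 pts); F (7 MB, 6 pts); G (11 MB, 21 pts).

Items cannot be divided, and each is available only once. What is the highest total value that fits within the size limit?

127 pts

Check high-value combinations within 19 MB:
- A+B+D: size 3+9+7=19, value 57+59+11=127
- A+B+F: size 3+9+7=19, value 57+59+6=122
- A+B: size 3+9=12, value 57+59=116
Best: 127 pts.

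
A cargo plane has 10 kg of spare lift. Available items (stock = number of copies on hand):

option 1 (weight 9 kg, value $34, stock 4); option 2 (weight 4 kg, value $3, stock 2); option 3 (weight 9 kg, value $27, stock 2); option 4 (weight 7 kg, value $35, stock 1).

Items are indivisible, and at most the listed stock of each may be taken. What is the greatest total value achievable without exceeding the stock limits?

Top feasible selections:
- 1×option 4: weight 7, value 35
- 1×option 1: weight 9, value 34
Best: $35.

$35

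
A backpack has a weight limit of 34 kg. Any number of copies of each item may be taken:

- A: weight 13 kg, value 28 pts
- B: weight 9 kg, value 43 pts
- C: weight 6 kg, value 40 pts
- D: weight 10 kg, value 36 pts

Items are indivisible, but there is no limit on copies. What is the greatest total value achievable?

203 pts

Best value-per-unit is C at 40/6; filling with it alone gives 5×40 = 200.
Optimal mix: 1×B + 4×C → weight 33, value 203.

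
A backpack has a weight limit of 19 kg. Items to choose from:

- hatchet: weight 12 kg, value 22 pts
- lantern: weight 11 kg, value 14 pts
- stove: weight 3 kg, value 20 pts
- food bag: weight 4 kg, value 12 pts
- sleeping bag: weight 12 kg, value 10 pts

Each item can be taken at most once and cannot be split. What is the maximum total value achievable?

Check high-value combinations within 19 kg:
- hatchet+stove+food bag: weight 12+3+4=19, value 22+20+12=54
- lantern+stove+food bag: weight 11+3+4=18, value 14+20+12=46
- hatchet+stove: weight 12+3=15, value 22+20=42
- stove+food bag+sleeping bag: weight 3+4+12=19, value 20+12+10=42
Best: 54 pts.

54 pts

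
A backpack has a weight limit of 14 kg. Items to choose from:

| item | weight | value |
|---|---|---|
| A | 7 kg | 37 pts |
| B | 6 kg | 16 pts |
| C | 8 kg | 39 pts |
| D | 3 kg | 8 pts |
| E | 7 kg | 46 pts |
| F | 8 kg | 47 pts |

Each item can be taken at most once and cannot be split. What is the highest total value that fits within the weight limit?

83 pts

Check high-value combinations within 14 kg:
- A+E: weight 7+7=14, value 37+46=83
- B+F: weight 6+8=14, value 16+47=63
- B+E: weight 6+7=13, value 16+46=62
Best: 83 pts.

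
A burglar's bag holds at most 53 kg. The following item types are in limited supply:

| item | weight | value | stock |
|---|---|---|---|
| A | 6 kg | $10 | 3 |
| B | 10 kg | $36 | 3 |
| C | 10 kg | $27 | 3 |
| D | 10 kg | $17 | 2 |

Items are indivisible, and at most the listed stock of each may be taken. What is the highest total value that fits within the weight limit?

$162

Best selections within weight 53 and stock limits:
- 3×B + 2×C: weight 50, value 162
- 2×A + 3×B + 1×C: weight 52, value 155
- 2×B + 3×C: weight 50, value 153
- 3×B + 1×C + 1×D: weight 50, value 152
Best: $162.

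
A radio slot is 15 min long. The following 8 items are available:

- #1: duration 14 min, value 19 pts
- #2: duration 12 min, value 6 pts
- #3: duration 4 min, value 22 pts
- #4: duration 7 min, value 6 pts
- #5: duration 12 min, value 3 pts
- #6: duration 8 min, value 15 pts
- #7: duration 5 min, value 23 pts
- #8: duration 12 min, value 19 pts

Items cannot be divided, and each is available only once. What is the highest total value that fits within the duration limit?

45 pts

Check high-value combinations within 15 min:
- #3+#7: duration 4+5=9, value 22+23=45
- #6+#7: duration 8+5=13, value 15+23=38
- #3+#6: duration 4+8=12, value 22+15=37
- #4+#7: duration 7+5=12, value 6+23=29
Best: 45 pts.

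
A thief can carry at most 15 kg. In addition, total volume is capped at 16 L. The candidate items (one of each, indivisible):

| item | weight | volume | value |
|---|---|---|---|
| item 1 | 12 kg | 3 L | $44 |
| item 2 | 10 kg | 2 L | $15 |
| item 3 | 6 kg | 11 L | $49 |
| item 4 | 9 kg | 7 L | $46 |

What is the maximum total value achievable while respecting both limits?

$49

Feasible sets respecting both limits:
- item 3: weight 6, volume 11, value 49
- item 4: weight 9, volume 7, value 46
- item 1: weight 12, volume 3, value 44
Best: $49.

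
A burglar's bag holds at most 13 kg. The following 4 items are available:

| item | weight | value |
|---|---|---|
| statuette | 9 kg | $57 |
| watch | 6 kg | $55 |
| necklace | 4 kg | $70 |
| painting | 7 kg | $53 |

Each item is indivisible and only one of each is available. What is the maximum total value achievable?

$127

Check high-value combinations within 13 kg:
- statuette+necklace: weight 9+4=13, value 57+70=127
- watch+necklace: weight 6+4=10, value 55+70=125
- necklace+painting: weight 4+7=11, value 70+53=123
- watch+painting: weight 6+7=13, value 55+53=108
- necklace: weight 4, value 70
Best: $127.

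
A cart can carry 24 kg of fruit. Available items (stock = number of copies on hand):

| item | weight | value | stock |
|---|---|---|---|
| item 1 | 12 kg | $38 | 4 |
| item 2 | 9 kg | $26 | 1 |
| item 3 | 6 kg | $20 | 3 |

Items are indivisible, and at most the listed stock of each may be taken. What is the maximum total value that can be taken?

Top feasible selections:
- 1×item 1 + 2×item 3: weight 24, value 78
- 2×item 1: weight 24, value 76
- 1×item 2 + 2×item 3: weight 21, value 66
- 1×item 1 + 1×item 2: weight 21, value 64
Best: $78.

$78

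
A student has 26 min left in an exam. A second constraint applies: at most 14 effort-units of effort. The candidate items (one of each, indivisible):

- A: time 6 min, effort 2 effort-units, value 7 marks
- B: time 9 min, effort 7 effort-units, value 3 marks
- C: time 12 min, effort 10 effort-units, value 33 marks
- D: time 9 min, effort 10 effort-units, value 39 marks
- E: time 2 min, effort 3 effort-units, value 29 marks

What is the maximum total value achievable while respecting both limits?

68 marks

Feasible sets respecting both limits:
- D+E: time 11, effort 13, value 68
- C+E: time 14, effort 13, value 62
- A+D: time 15, effort 12, value 46
- A+C: time 18, effort 12, value 40
Best: 68 marks.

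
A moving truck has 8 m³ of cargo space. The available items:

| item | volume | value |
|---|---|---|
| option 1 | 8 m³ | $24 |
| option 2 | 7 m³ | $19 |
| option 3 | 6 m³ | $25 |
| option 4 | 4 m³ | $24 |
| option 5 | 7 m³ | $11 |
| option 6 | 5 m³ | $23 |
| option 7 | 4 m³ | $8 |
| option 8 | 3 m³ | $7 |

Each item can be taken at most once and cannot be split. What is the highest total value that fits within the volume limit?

Check high-value combinations within 8 m³:
- option 4+option 7: volume 4+4=8, value 24+8=32
- option 4+option 8: volume 4+3=7, value 24+7=31
- option 6+option 8: volume 5+3=8, value 23+7=30
- option 3: volume 6, value 25
- option 4: volume 4, value 24
Best: $32.

$32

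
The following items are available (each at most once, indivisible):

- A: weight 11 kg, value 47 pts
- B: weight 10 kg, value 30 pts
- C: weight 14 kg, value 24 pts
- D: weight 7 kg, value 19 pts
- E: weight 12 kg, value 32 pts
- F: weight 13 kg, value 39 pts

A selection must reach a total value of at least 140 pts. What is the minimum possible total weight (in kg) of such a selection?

Subsets with value ≥ 140, sorted by total weight:
- A+B+E+F: weight 46, value 148
- A+B+C+F: weight 48, value 140
- A+C+E+F: weight 50, value 142
- A+B+D+E+F: weight 53, value 167
Minimum weight: 46 kg.

46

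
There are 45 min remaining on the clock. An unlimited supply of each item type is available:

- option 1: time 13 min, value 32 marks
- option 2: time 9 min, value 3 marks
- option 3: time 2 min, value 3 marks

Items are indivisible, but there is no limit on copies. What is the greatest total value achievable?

105 marks

Best value-per-unit is option 1 at 32/13; filling with it alone gives 3×32 = 96.
Optimal mix: 3×option 1 + 3×option 3 → time 45, value 105.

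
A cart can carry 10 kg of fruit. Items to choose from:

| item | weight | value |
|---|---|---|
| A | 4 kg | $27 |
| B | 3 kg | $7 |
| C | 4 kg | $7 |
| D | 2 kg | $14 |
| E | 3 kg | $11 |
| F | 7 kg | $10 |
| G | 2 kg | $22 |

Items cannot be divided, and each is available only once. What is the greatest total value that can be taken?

Check high-value combinations within 10 kg:
- A+D+G: weight 4+2+2=8, value 27+14+22=63
- A+E+G: weight 4+3+2=9, value 27+11+22=60
- A+B+G: weight 4+3+2=9, value 27+7+22=56
Best: $63.

$63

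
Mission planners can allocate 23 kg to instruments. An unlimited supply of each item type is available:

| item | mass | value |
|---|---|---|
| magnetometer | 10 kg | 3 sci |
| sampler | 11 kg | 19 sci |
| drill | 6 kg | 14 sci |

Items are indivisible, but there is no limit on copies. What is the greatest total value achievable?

Best value-per-unit is drill at 14/6; filling with it alone gives 3×14 = 42.
Optimal mix: 1×sampler + 2×drill → mass 23, value 47.

47 sci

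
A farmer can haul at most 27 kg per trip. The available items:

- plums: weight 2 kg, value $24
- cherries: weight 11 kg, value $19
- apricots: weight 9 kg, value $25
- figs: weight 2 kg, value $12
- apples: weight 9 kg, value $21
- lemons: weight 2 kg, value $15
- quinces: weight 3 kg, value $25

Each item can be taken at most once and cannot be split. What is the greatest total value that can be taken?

Check high-value combinations within 27 kg:
- plums+apricots+figs+apples+lemons+quinces: weight 2+9+2+9+2+3=27, value 24+25+12+21+15+25=122
- plums+apricots+apples+lemons+quinces: weight 2+9+9+2+3=25, value 24+25+21+15+25=110
- plums+cherries+apricots+lemons+quinces: weight 2+11+9+2+3=27, value 24+19+25+15+25=108
- plums+apricots+figs+apples+quinces: weight 2+9+2+9+3=25, value 24+25+12+21+25=107
Best: $122.

$122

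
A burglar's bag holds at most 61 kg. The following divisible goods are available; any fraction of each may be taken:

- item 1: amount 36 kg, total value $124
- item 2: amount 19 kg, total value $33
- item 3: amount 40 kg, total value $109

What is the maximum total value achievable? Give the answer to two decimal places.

192.13

Take in order of value per unit:
- item 1 (124/36 per unit): all 36 → value 124, running total 124.00
- item 3 (109/40 per unit): 25 of 40 → value 25×109/40 = 68.1250, running total 192.13
Total 192.13.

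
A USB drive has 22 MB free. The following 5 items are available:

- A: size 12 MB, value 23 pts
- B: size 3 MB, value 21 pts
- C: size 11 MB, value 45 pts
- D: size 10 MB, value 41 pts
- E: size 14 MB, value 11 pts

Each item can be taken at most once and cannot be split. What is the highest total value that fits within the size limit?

86 pts

Check high-value combinations within 22 MB:
- C+D: size 11+10=21, value 45+41=86
- B+C: size 3+11=14, value 21+45=66
- A+D: size 12+10=22, value 23+41=64
- B+D: size 3+10=13, value 21+41=62
Best: 86 pts.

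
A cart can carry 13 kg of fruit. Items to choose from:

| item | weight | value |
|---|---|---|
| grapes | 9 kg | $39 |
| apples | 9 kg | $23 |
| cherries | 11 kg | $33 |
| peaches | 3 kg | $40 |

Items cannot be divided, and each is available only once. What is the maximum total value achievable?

$79

This is a 0/1 knapsack; check combinations near the capacity.
- grapes+peaches: weight 9+3=12, value 39+40=79
- apples+peaches: weight 9+3=12, value 23+40=63
- peaches: weight 3, value 40
- grapes: weight 9, value 39
Best: $79.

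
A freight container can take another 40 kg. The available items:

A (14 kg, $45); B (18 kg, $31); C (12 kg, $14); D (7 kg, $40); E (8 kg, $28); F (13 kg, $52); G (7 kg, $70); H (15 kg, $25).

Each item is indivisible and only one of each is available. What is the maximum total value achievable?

Check high-value combinations within 40 kg:
- D+E+F+G: weight 7+8+13+7=35, value 40+28+52+70=190
- A+D+E+G: weight 14+7+8+7=36, value 45+40+28+70=183
- C+D+F+G: weight 12+7+13+7=39, value 14+40+52+70=176
- A+C+D+G: weight 14+12+7+7=40, value 45+14+40+70=169
Best: $190.

$190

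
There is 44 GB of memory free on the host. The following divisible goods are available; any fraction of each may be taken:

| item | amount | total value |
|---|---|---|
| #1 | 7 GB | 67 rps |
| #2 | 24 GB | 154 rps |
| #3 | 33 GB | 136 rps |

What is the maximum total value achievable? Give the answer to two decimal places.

274.58

Take in order of value per unit:
- #1 (67/7 per unit): all 7 → value 67, running total 67.00
- #2 (154/24 per unit): all 24 → value 154, running total 221.00
- #3 (136/33 per unit): 13 of 33 → value 13×136/33 = 53.5758, running total 274.58
Total 274.58.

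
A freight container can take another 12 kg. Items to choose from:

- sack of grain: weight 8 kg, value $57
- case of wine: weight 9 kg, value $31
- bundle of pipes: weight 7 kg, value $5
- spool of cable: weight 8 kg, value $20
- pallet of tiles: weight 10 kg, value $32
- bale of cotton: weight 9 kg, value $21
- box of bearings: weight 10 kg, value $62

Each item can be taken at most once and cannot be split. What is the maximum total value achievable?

$62

Check high-value combinations within 12 kg:
- box of bearings: weight 10, value 62
- sack of grain: weight 8, value 57
- pallet of tiles: weight 10, value 32
- case of wine: weight 9, value 31
- bale of cotton: weight 9, value 21
Best: $62.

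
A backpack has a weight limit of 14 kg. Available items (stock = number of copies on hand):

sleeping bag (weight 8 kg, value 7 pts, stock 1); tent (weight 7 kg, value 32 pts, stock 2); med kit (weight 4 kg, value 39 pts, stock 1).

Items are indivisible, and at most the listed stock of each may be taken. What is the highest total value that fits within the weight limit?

Best selections within weight 14 and stock limits:
- 1×tent + 1×med kit: weight 11, value 71
- 2×tent: weight 14, value 64
- 1×sleeping bag + 1×med kit: weight 12, value 46
- 1×med kit: weight 4, value 39
Best: 71 pts.

71 pts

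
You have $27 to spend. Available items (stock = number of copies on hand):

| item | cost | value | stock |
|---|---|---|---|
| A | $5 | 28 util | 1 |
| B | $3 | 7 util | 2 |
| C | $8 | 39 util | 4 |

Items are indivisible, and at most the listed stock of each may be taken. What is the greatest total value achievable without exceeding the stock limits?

Best selections within cost 27 and stock limits:
- 1×B + 3×C: cost 27, value 124
- 1×A + 2×B + 2×C: cost 27, value 120
- 3×C: cost 24, value 117
- 1×A + 1×B + 2×C: cost 24, value 113
Best: 124 util.

124 util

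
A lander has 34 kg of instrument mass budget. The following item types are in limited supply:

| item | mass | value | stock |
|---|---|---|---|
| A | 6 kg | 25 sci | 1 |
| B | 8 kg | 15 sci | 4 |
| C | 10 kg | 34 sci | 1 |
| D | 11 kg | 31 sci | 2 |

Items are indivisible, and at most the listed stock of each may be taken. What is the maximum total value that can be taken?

96 sci

Best selections within mass 34 and stock limits:
- 1×C + 2×D: mass 32, value 96
- 1×A + 1×C + 1×D: mass 27, value 90
Best: 96 sci.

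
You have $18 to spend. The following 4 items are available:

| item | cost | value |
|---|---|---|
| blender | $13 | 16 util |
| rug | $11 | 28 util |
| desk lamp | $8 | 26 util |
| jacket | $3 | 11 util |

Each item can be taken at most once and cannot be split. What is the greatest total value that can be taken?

Check high-value combinations within $18:
- rug+jacket: cost 11+3=14, value 28+11=39
- desk lamp+jacket: cost 8+3=11, value 26+11=37
- rug: cost 11, value 28
- blender+jacket: cost 13+3=16, value 16+11=27
Best: 39 util.

39 util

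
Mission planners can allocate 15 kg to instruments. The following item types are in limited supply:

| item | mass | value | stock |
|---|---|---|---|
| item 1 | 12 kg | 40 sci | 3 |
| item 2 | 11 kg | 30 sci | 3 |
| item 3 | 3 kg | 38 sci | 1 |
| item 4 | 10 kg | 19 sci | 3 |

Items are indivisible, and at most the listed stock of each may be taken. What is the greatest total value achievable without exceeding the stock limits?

Top feasible selections:
- 1×item 1 + 1×item 3: mass 15, value 78
- 1×item 2 + 1×item 3: mass 14, value 68
Best: 78 sci.

78 sci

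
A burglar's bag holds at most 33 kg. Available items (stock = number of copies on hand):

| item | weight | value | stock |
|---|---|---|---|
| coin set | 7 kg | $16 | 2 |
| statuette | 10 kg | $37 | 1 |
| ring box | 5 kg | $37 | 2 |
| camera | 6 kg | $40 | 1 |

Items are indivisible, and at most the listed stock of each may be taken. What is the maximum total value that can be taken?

Best selections within weight 33 and stock limits:
- 1×coin set + 1×statuette + 2×ring box + 1×camera: weight 33, value 167
- 1×statuette + 2×ring box + 1×camera: weight 26, value 151
- 2×coin set + 2×ring box + 1×camera: weight 30, value 146
- 1×coin set + 2×ring box + 1×camera: weight 23, value 130
Best: $167.

$167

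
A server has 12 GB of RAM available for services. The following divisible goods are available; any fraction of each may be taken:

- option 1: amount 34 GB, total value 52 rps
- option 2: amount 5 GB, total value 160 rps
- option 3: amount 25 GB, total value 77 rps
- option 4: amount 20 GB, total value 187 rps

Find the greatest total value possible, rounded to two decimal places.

Take in order of value per unit:
- option 2 (160/5 per unit): all 5 → value 160, running total 160.00
- option 4 (187/20 per unit): 7 of 20 → value 7×187/20 = 65.4500, running total 225.45
Total 225.45.

225.45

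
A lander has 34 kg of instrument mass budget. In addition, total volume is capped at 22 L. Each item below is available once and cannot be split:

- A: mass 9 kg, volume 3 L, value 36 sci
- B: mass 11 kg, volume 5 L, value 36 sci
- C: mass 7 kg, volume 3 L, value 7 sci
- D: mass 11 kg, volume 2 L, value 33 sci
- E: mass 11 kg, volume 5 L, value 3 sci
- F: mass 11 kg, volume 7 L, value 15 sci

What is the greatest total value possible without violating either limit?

Feasible sets respecting both limits:
- A+B+D: mass 31, volume 10, value 105
- A+B+F: mass 31, volume 15, value 87
- A+D+F: mass 31, volume 12, value 84
Best: 105 sci.

105 sci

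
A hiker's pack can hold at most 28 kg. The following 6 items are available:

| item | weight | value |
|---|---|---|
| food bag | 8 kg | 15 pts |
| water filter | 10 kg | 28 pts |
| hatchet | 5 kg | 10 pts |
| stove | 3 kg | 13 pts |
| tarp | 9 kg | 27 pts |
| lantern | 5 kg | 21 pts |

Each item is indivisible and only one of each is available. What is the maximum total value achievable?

This is a 0/1 knapsack; check combinations near the capacity.
- water filter+stove+tarp+lantern: weight 10+3+9+5=27, value 28+13+27+21=89
- water filter+hatchet+stove+tarp: weight 10+5+3+9=27, value 28+10+13+27=78
- food bag+water filter+stove+lantern: weight 8+10+3+5=26, value 15+28+13+21=77
Best: 89 pts.

89 pts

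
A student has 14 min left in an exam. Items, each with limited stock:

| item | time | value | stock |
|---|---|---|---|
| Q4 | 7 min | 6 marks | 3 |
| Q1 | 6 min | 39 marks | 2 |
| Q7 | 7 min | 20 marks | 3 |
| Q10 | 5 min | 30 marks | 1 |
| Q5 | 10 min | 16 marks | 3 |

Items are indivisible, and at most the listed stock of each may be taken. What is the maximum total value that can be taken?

78 marks

Best selections within time 14 and stock limits:
- 2×Q1: time 12, value 78
- 1×Q1 + 1×Q10: time 11, value 69
- 1×Q1 + 1×Q7: time 13, value 59
Best: 78 marks.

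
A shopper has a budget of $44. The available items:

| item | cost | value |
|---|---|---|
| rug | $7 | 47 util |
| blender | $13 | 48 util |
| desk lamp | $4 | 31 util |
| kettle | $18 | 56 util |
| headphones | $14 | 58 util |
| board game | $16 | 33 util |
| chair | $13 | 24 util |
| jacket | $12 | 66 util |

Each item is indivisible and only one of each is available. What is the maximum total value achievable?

Check high-value combinations within $44:
- blender+desk lamp+headphones+jacket: cost 13+4+14+12=43, value 48+31+58+66=203
- rug+desk lamp+headphones+jacket: cost 7+4+14+12=37, value 47+31+58+66=202
- rug+desk lamp+kettle+jacket: cost 7+4+18+12=41, value 47+31+56+66=200
Best: 203 util.

203 util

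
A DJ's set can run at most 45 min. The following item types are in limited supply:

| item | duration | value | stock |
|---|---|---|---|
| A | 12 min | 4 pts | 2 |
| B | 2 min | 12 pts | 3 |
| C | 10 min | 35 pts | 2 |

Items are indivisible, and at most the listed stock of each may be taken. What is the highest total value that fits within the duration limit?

Top feasible selections:
- 1×A + 3×B + 2×C: duration 38, value 110
- 3×B + 2×C: duration 26, value 106
- 1×A + 2×B + 2×C: duration 36, value 98
Best: 110 pts.

110 pts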